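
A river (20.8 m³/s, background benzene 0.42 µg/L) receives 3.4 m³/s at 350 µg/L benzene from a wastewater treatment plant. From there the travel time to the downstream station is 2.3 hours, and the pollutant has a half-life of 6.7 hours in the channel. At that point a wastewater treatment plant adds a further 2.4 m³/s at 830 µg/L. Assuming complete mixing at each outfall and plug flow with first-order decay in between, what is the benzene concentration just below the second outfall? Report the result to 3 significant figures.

Mixed concentration C = ΣQC/ΣQ = (20.80·0.4200 + 3.400·350.0) / 24.20 = 1199/24.20 = 49.53 µg/L; combined flow 24.20 m³/s.
Half-life 6.7 h → k = ln 2 / 6.7 = 0.1035 h⁻¹ = 2.483 d⁻¹.
Applying C = C₀e^(−kt): 49.53 × 0.7882 = 39.05 µg/L.
Second outfall: C = (24.20·39.05 + 2.400·830.0)/26.60 = 110.4 µg/L.

110 µg/L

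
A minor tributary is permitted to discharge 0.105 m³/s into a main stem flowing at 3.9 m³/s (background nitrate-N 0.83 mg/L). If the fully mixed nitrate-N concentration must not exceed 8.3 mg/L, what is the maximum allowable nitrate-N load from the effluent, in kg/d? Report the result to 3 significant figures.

2590 kg/d

Mass balance at the limit: 3.900·0.8300 + 0.1050·Cₑ = 4.005·8.3 → Cₑ = 285.8 mg/L.
Load = 0.1050 m³/s × 285.8 g/m³ × 86 400 s/d = 2592 kg/d.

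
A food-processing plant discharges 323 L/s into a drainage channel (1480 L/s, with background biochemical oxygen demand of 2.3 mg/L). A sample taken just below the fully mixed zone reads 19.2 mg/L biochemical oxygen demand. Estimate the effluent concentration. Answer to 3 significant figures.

Mass balance: 1480·2.300 + 323.0·Cₑ = 1803·19.20
→ Cₑ = (1803·19.20 − 1480·2.300) / 323.0 = 96.64 mg/L.

96.6 mg/L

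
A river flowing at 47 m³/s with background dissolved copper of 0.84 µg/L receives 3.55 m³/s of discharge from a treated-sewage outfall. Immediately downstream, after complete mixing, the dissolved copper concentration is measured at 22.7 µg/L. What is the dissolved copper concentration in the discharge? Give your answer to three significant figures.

312 µg/L

Mass balance: 47.00·0.8400 + 3.550·Cₑ = 50.55·22.70
→ Cₑ = (50.55·22.70 − 47.00·0.8400) / 3.550 = 312.1 µg/L.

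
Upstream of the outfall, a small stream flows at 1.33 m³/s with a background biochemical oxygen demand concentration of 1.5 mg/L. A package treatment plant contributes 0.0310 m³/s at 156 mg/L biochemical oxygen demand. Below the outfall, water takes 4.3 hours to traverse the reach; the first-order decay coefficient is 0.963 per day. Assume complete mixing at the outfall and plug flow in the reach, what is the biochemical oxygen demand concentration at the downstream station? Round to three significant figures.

Conservation of mass: C = (1.330·1.500 + 0.03100·156.0) / 1.361 = 6.831/1.361 = 5.019 mg/L.
Decay over the reach: 5.019·exp(−kt) = 5.019·0.8415 = 4.224 mg/L.

4.22 mg/L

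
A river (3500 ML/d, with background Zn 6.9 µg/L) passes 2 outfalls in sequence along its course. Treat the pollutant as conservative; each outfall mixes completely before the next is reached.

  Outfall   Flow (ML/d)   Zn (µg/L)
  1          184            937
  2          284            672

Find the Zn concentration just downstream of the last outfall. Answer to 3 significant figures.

Outfall 1: combined Q = 3684 ML/d; C = (3500·6.900 + 184.0·937.0)/3684 = 53.35 µg/L.
Outfall 2: combined Q = 3968 ML/d; C = (3684·53.35 + 284.0·672.0)/3968 = 97.63 µg/L.

97.6 µg/L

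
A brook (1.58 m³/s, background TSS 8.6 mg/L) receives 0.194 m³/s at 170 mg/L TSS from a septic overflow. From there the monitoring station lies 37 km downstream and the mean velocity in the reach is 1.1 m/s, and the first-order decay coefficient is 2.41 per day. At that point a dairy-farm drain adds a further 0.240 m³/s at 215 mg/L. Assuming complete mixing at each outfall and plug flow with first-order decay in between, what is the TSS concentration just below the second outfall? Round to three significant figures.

34.7 mg/L

Flow-weighted average: C = (1.580·8.600 + 0.1940·170.0) / 1.774 = 46.57/1.774 = 26.25 mg/L; combined flow 1.774 m³/s.
Travel time t = 37·1000 / 1.1 = 33640 s = 9.343 h.
Decay over the reach: 26.25·exp(−kt) = 26.25·0.3913 = 10.27 mg/L.
Second outfall: C = (1.774·10.27 + 0.2400·215.0)/2.014 = 34.67 mg/L.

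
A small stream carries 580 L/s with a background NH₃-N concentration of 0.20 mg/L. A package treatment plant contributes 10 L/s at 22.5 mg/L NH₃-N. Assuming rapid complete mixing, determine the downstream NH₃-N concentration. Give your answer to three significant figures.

0.578 mg/L

Conservation of mass: C = (580.0·0.2000 + 10.00·22.50) / 590.0 = 341.0/590.0 = 0.5780 mg/L.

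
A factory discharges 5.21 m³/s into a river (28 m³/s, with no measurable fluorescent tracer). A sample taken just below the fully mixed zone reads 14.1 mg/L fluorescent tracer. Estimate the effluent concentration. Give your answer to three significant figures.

Mass balance: 28.00·0 + 5.210·Cₑ = 33.21·14.10
→ Cₑ = (33.21·14.10 − 28.00·0) / 5.210 = 89.88 mg/L.

89.9 mg/L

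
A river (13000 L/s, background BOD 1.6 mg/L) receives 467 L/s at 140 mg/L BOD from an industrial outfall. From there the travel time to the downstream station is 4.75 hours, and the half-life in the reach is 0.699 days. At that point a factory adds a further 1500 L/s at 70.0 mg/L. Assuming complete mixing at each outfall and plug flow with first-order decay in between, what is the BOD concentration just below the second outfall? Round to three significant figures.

11.7 mg/L

Flow-weighted average: C = (13000·1.600 + 467.0·140.0) / 13470 = 86180/13470 = 6.399 mg/L; combined flow 13470 L/s.
Half-life 0.699 d → k = ln 2 / 0.699 = 0.9916 d⁻¹.
First-order decay: C = 6.399·exp(−k·t) = 6.399·0.8218 = 5.259 mg/L.
Second outfall: C = (13470·5.259 + 1500·70.00)/14970 = 11.75 mg/L.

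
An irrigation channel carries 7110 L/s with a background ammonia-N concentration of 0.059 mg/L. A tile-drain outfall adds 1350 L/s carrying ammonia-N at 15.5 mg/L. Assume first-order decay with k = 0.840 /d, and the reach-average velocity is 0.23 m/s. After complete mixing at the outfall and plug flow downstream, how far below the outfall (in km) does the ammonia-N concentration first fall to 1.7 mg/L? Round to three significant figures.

9.34 km

Mass balance: C = (7110·0.05900 + 1350·15.50) / 8460 = 21340/8460 = 2.523 mg/L.
Set 2.523·exp(−k·t) = 1.7 → t = ln(2.523/1.7)/k = 40610 s = 11.28 h.
Distance = v·t = 0.23·40610 = 9340 m = 9.340 km.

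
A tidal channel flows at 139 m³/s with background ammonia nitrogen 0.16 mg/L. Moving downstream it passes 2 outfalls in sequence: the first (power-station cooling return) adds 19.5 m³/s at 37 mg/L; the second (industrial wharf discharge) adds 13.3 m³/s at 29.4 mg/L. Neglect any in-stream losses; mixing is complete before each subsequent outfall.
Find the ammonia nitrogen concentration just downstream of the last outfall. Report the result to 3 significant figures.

6.61 mg/L

Below outfall 1: Q → 158.5 m³/s, C = (139.0·0.1600 + 19.50·37.00)/158.5 = 4.692 mg/L.
Below outfall 2: Q → 171.8 m³/s, C = (158.5·4.692 + 13.30·29.40)/171.8 = 6.605 mg/L.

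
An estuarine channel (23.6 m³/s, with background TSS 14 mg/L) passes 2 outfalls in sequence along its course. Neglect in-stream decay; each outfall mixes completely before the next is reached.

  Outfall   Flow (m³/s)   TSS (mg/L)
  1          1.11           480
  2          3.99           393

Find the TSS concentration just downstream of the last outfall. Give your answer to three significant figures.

Below outfall 1: Q → 24.71 m³/s, C = (23.60·14.00 + 1.110·480.0)/24.71 = 34.93 mg/L.
Below outfall 2: Q → 28.70 m³/s, C = (24.71·34.93 + 3.990·393.0)/28.70 = 84.71 mg/L.

84.7 mg/L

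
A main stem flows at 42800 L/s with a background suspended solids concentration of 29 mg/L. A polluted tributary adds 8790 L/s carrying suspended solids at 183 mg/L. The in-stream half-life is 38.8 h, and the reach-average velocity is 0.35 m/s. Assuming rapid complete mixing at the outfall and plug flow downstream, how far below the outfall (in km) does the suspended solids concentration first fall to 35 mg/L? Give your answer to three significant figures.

Mass balance: C = (42800·29.00 + 8790·183.0) / 51590 = 2850000/51590 = 55.24 mg/L.
Half-life 38.8 h → k = ln 2 / 38.8 = 0.01786 h⁻¹ = 0.4288 d⁻¹.
Set 55.24·exp(−k·t) = 35 → t = ln(55.24/35)/k = 91960 s = 25.54 h.
Distance = v·t = 0.35·91960 = 32180 m = 32.18 km.

32.2 km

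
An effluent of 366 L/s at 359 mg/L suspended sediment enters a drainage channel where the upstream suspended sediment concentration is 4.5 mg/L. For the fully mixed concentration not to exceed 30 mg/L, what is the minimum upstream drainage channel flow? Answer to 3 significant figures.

4720 L/s

Set C_mix = 30: (Q·4.500 + 366.0·359.0) / (Q + 366.0) = 30
→ Q = 366.0·(359.0 − 30)/(30 − 4.500) = 4722 L/s.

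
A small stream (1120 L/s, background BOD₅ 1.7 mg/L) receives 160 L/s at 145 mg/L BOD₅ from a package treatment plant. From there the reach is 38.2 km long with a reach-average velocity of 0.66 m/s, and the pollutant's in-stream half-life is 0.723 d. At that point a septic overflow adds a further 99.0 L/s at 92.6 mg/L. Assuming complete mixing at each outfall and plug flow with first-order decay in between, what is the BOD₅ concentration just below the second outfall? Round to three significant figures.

16.2 mg/L

Conservation of mass: C = (1120·1.700 + 160.0·145.0) / 1280 = 25100/1280 = 19.61 mg/L; combined flow 1280 L/s.
Travel time t = 38.2·1000 / 0.66 = 57880 s = 16.08 h.
Half-life 0.723 d → k = ln 2 / 0.723 = 0.9587 d⁻¹.
Applying C = C₀e^(−kt): 19.61 × 0.5261 = 10.32 mg/L.
Second outfall: C = (1280·10.32 + 99.00·92.60)/1379 = 16.23 mg/L.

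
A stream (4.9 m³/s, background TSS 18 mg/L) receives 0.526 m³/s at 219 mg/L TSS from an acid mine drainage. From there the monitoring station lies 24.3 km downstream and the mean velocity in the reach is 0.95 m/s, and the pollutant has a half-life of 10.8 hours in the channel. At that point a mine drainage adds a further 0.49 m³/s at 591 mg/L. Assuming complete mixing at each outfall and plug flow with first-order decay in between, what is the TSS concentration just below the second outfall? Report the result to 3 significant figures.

After mixing, C = (4.900·18.00 + 0.5260·219.0) / 5.426 = 203.4/5.426 = 37.49 mg/L; combined flow 5.426 m³/s.
Travel time t = 24.3·1000 / 0.95 = 25580 s = 7.105 h.
Half-life 10.8 h → k = ln 2 / 10.8 = 0.06418 h⁻¹ = 1.540 d⁻¹.
After decay, C = 37.49 × e^(−kt) = 37.49 × 0.6338 = 23.76 mg/L.
Second outfall: C = (5.426·23.76 + 0.4900·591.0)/5.916 = 70.74 mg/L.

70.7 mg/L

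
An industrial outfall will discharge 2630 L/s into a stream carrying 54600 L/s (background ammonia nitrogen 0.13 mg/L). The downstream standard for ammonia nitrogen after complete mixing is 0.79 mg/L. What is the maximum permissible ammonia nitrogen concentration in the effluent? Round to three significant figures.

14.5 mg/L

At the limit, (Qr·Cr + Qe·Cₑ)/(Qr + Qe) = 0.79:
Cₑ = (57230·0.79 − 54600·0.1300) / 2630 = 14.49 mg/L.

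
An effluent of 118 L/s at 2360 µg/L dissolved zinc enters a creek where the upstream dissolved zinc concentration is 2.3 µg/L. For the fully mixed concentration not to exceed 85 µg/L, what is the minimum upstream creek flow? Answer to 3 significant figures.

Set C_mix = 85: (Q·2.300 + 118.0·2360) / (Q + 118.0) = 85
→ Q = 118.0·(2360 − 85)/(85 − 2.300) = 3246 L/s.

3250 L/s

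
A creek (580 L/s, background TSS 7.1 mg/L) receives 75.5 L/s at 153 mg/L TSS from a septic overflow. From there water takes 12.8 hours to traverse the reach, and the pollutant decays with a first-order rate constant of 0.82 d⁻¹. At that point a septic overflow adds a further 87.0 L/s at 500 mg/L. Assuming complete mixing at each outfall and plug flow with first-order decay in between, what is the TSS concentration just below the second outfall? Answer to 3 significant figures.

72.2 mg/L

Mixed concentration C = ΣQC/ΣQ = (580.0·7.100 + 75.50·153.0) / 655.5 = 15670/655.5 = 23.90 mg/L; combined flow 655.5 L/s.
Applying C = C₀e^(−kt): 23.90 × 0.6458 = 15.44 mg/L.
Second outfall: C = (655.5·15.44 + 87.00·500.0)/742.5 = 72.21 mg/L.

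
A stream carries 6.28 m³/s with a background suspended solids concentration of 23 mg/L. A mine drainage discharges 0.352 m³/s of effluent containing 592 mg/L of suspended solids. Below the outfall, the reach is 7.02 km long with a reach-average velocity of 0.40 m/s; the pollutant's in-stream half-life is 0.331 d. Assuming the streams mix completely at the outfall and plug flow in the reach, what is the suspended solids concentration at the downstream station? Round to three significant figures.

Flow-weighted average: C = (6.280·23.00 + 0.3520·592.0) / 6.632 = 352.8/6.632 = 53.20 mg/L.
Travel time t = 7.02·1000 / 0.40 = 17550 s = 4.875 h.
Half-life 0.331 d → k = ln 2 / 0.331 = 2.094 d⁻¹.
First-order decay: C = 53.20·exp(−k·t) = 53.20·0.6535 = 34.77 mg/L.

34.8 mg/L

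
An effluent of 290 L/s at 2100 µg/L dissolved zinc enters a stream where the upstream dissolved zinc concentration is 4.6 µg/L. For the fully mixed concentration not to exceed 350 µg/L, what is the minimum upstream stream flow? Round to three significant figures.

1470 L/s

Set C_mix = 350: (Q·4.600 + 290.0·2100) / (Q + 290.0) = 350
→ Q = 290.0·(2100 − 350)/(350 − 4.600) = 1469 L/s.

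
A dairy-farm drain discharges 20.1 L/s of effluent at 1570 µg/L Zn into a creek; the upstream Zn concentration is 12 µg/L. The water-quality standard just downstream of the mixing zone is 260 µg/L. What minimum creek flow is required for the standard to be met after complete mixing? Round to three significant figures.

106 L/s

Set C_mix = 260: (Q·12.00 + 20.10·1570) / (Q + 20.10) = 260
→ Q = 20.10·(1570 − 260)/(260 − 12.00) = 106.2 L/s.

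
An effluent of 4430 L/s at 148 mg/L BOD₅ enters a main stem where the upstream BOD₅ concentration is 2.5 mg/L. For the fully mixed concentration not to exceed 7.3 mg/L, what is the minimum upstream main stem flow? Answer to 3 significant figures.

130000 L/s

Set C_mix = 7.3: (Q·2.500 + 4430·148.0) / (Q + 4430) = 7.3
→ Q = 4430·(148.0 − 7.3)/(7.3 − 2.500) = 129900 L/s.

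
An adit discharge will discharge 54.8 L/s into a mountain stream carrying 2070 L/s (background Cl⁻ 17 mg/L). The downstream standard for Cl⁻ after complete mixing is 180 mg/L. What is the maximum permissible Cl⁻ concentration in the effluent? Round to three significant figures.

6340 mg/L

At the limit, (Qr·Cr + Qe·Cₑ)/(Qr + Qe) = 180:
Cₑ = (2125·180 − 2070·17.00) / 54.80 = 6337 mg/L.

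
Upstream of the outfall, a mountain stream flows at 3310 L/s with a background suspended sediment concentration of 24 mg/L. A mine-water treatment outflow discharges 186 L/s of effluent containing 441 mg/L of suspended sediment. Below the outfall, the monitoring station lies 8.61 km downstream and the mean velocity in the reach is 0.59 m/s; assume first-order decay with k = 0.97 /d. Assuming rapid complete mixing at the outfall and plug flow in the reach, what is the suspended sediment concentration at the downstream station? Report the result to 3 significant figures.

39.2 mg/L

Flow-weighted average: C = (3310·24.00 + 186.0·441.0) / 3496 = 161500/3496 = 46.19 mg/L.
Travel time t = 8.61·1000 / 0.59 = 14590 s = 4.054 h.
Applying C = C₀e^(−kt): 46.19 × 0.8489 = 39.21 mg/L.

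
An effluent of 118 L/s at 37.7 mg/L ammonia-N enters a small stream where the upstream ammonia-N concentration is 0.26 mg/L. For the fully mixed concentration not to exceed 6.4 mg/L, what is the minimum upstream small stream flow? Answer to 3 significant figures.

602 L/s

Set C_mix = 6.4: (Q·0.2600 + 118.0·37.70) / (Q + 118.0) = 6.4
→ Q = 118.0·(37.70 − 6.4)/(6.4 − 0.2600) = 601.5 L/s.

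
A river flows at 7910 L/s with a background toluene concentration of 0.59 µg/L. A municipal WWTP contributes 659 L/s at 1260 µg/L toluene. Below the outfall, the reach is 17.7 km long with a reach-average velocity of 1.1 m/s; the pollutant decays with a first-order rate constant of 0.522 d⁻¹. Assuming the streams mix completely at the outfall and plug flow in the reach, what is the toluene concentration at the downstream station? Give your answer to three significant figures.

Mixed concentration C = ΣQC/ΣQ = (7910·0.5900 + 659.0·1260) / 8569 = 835000/8569 = 97.45 µg/L.
Travel time t = 17.7·1000 / 1.1 = 16090 s = 4.470 h.
After decay, C = 97.45 × e^(−kt) = 97.45 × 0.9074 = 88.42 µg/L.

88.4 µg/L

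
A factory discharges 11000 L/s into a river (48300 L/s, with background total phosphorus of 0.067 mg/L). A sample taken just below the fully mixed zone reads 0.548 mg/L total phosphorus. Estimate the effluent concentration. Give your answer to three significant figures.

Mass balance: 48300·0.06700 + 11000·Cₑ = 59300·0.5480
→ Cₑ = (59300·0.5480 − 48300·0.06700) / 11000 = 2.660 mg/L.

2.66 mg/L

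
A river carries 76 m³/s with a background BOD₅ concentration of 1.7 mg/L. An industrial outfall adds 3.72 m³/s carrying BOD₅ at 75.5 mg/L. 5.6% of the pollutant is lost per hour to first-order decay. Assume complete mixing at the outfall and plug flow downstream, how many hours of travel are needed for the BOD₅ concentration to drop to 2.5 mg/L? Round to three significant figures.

12.5 h

Flow-weighted average: C = (76.00·1.700 + 3.720·75.50) / 79.72 = 410.1/79.72 = 5.144 mg/L.
5.6%/h lost → k = −ln(1 − 0.056) = 0.05763 h⁻¹.
5.144·exp(−k·t) = 2.5 → t = ln(5.144/2.5)/k = 45070 s = 12.52 h.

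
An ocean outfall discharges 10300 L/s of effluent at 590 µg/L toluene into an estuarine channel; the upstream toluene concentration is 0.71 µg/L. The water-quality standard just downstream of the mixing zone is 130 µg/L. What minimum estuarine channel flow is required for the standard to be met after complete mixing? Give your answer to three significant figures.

Set C_mix = 130: (Q·0.7100 + 10300·590.0) / (Q + 10300) = 130
→ Q = 10300·(590.0 − 130)/(130 − 0.7100) = 36650 L/s.

36600 L/s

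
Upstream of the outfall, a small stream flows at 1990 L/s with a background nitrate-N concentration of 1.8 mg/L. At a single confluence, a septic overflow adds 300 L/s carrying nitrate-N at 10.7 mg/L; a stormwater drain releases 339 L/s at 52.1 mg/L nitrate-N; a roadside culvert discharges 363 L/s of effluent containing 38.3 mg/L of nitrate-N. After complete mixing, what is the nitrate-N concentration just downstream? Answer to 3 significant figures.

12.8 mg/L

After mixing, C = (1990·1.800 + 300.0·10.70 + 339.0·52.10 + 363.0·38.30) / 2992 = 38360/2992 = 12.82 mg/L.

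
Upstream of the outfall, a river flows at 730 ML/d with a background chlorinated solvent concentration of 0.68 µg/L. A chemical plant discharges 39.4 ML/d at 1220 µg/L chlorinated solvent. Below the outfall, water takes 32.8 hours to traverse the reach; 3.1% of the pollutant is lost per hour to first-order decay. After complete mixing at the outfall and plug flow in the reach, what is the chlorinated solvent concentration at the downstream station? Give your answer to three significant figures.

Mass balance: C = (730.0·0.6800 + 39.40·1220) / 769.4 = 48560/769.4 = 63.12 µg/L.
3.1%/h lost → k = −ln(1 − 0.031) = 0.03149 h⁻¹.
First-order decay: C = 63.12·exp(−k·t) = 63.12·0.3560 = 22.47 µg/L.

22.5 µg/L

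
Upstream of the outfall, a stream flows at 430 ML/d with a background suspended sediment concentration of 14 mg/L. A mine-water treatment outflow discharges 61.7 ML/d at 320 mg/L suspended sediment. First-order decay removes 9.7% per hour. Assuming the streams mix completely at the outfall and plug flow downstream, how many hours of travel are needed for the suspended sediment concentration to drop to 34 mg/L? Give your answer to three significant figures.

Flow-weighted average: C = (430.0·14.00 + 61.70·320.0) / 491.7 = 25760/491.7 = 52.40 mg/L.
9.7%/h lost → k = −ln(1 − 0.097) = 0.1020 h⁻¹.
52.40·exp(−k·t) = 34 → t = ln(52.40/34)/k = 15260 s = 4.239 h.

4.24 h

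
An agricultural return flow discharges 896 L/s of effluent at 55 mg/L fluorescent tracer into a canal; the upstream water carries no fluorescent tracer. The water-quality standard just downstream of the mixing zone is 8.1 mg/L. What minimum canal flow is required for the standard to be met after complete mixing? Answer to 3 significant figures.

Set C_mix = 8.1: (Q·0 + 896.0·55.00) / (Q + 896.0) = 8.1
→ Q = 896.0·(55.00 − 8.1)/(8.1 − 0) = 5188 L/s.

5190 L/s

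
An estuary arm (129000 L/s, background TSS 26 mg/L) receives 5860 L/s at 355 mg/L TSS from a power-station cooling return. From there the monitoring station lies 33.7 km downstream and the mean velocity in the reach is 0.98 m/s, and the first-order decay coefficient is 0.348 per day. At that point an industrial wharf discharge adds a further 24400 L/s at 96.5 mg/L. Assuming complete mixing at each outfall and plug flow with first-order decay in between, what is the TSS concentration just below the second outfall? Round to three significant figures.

Flow-weighted average: C = (129000·26.00 + 5860·355.0) / 134900 = 5434000/134900 = 40.30 mg/L; combined flow 134900 L/s.
Travel time t = 33.7·1000 / 0.98 = 34390 s = 9.552 h.
First-order decay: C = 40.30·exp(−k·t) = 40.30·0.8707 = 35.08 mg/L.
Second outfall: C = (134900·35.08 + 24400·96.50)/159300 = 44.49 mg/L.

44.5 mg/L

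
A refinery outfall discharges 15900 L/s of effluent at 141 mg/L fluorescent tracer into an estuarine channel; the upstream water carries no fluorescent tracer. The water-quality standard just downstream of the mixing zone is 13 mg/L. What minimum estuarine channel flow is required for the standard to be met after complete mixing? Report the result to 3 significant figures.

Set C_mix = 13: (Q·0 + 15900·141.0) / (Q + 15900) = 13
→ Q = 15900·(141.0 − 13)/(13 − 0) = 156600 L/s.

157000 L/s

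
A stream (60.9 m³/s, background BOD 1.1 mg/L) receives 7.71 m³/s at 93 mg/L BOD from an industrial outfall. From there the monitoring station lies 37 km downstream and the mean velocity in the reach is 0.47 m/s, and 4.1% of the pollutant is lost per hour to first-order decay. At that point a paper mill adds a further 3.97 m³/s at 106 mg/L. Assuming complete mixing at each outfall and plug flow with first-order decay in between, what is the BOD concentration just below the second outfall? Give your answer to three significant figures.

10.1 mg/L

Flow-weighted average: C = (60.90·1.100 + 7.710·93.00) / 68.61 = 784.0/68.61 = 11.43 mg/L; combined flow 68.61 m³/s.
Travel time t = 37·1000 / 0.47 = 78720 s = 21.87 h.
4.1%/h lost → k = −ln(1 − 0.041) = 0.04186 h⁻¹.
Decay over the reach: 11.43·exp(−kt) = 11.43·0.4003 = 4.575 mg/L.
At the second outfall, C = (68.61·4.575 + 3.970·106.0) / (68.61 + 3.970) = 10.12 mg/L.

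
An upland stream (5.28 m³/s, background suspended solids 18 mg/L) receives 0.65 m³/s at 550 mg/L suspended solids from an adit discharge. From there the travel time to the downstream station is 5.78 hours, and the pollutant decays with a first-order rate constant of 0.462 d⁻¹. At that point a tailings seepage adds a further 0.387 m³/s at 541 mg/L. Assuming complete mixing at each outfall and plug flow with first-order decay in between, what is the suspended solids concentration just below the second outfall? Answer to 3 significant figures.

97.2 mg/L

Mixed concentration C = ΣQC/ΣQ = (5.280·18.00 + 0.6500·550.0) / 5.930 = 452.5/5.930 = 76.31 mg/L; combined flow 5.930 m³/s.
First-order decay: C = 76.31·exp(−k·t) = 76.31·0.8947 = 68.28 mg/L.
Second outfall: C = (5.930·68.28 + 0.3870·541.0)/6.317 = 97.24 mg/L.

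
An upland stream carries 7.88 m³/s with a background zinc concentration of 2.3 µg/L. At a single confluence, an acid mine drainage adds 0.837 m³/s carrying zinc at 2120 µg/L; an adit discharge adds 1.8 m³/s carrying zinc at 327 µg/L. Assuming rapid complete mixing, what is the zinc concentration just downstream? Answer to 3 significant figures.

Conservation of mass: C = (7.880·2.300 + 0.8370·2120 + 1.800·327.0) / 10.52 = 2381/10.52 = 226.4 µg/L.

226 µg/L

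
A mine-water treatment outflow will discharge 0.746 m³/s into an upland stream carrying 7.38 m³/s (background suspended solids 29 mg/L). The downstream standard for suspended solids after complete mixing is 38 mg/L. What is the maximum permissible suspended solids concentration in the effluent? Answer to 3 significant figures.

127 mg/L

At the limit, (Qr·Cr + Qe·Cₑ)/(Qr + Qe) = 38:
Cₑ = (8.126·38 − 7.380·29.00) / 0.7460 = 127.0 mg/L.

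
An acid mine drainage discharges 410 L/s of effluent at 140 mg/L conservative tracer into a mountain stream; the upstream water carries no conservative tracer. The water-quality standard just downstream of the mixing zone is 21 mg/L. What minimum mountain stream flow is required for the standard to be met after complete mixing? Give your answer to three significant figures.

Set C_mix = 21: (Q·0 + 410.0·140.0) / (Q + 410.0) = 21
→ Q = 410.0·(140.0 − 21)/(21 − 0) = 2323 L/s.

2320 L/s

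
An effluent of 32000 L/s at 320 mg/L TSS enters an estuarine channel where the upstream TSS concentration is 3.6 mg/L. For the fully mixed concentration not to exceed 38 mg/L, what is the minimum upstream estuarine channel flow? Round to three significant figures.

262000 L/s

Set C_mix = 38: (Q·3.600 + 32000·320.0) / (Q + 32000) = 38
→ Q = 32000·(320.0 − 38)/(38 − 3.600) = 262300 L/s.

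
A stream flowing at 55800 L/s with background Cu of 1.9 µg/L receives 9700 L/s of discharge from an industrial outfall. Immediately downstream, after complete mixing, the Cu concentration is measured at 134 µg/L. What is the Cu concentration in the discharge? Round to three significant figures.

894 µg/L

Mass balance: 55800·1.900 + 9700·Cₑ = 65500·134.0
→ Cₑ = (65500·134.0 − 55800·1.900) / 9700 = 893.9 µg/L.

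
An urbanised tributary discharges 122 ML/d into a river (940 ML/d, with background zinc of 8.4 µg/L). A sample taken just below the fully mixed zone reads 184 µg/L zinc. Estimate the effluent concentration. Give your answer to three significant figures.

Mass balance: 940.0·8.400 + 122.0·Cₑ = 1062·184.0
→ Cₑ = (1062·184.0 − 940.0·8.400) / 122.0 = 1537 µg/L.

1540 µg/L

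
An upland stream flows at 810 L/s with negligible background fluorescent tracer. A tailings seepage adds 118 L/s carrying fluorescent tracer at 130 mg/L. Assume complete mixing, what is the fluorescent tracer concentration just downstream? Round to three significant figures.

After mixing, C = (810.0·0 + 118.0·130.0) / 928.0 = 15340/928.0 = 16.53 mg/L.

16.5 mg/L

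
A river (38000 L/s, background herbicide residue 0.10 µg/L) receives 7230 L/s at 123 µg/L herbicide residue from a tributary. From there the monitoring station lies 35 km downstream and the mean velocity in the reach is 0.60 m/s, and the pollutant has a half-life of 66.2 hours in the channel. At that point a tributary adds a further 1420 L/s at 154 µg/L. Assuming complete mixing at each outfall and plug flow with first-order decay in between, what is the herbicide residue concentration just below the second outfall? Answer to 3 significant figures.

Flow-weighted average: C = (38000·0.1000 + 7230·123.0) / 45230 = 893100/45230 = 19.75 µg/L; combined flow 45230 L/s.
Travel time t = 35·1000 / 0.60 = 58330 s = 16.20 h.
Half-life 66.2 h → k = ln 2 / 66.2 = 0.01047 h⁻¹ = 0.2513 d⁻¹.
First-order decay: C = 19.75·exp(−k·t) = 19.75·0.8440 = 16.66 µg/L.
At the second outfall, C = (45230·16.66 + 1420·154.0) / (45230 + 1420) = 20.84 µg/L.

20.8 µg/L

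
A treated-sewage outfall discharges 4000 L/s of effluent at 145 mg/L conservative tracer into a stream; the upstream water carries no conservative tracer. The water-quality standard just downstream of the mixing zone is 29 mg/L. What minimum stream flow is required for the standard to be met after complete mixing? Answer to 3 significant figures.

16000 L/s

Set C_mix = 29: (Q·0 + 4000·145.0) / (Q + 4000) = 29
→ Q = 4000·(145.0 − 29)/(29 − 0) = 16000 L/s.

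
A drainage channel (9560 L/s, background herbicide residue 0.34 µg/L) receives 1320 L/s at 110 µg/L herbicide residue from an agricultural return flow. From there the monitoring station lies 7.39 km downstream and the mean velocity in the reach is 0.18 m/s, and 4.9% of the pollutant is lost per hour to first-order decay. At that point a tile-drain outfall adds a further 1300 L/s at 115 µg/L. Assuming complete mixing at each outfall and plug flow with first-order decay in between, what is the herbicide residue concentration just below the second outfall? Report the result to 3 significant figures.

19.1 µg/L

Mixed concentration C = ΣQC/ΣQ = (9560·0.3400 + 1320·110.0) / 10880 = 148500/10880 = 13.64 µg/L; combined flow 10880 L/s.
Travel time t = 7.39·1000 / 0.18 = 41060 s = 11.40 h.
4.9%/h lost → k = −ln(1 − 0.049) = 0.05024 h⁻¹.
After decay, C = 13.64 × e^(−kt) = 13.64 × 0.5639 = 7.693 µg/L.
Second outfall: C = (10880·7.693 + 1300·115.0)/12180 = 19.15 µg/L.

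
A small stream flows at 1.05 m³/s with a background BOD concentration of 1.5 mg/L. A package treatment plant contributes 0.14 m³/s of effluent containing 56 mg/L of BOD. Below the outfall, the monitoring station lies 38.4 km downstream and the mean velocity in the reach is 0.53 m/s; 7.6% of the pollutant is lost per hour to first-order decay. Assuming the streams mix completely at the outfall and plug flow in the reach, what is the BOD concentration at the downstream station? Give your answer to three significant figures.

1.61 mg/L

After mixing, C = (1.050·1.500 + 0.1400·56.00) / 1.190 = 9.415/1.190 = 7.912 mg/L.
Travel time t = 38.4·1000 / 0.53 = 72450 s = 20.13 h.
7.6%/h lost → k = −ln(1 − 0.076) = 0.07904 h⁻¹.
After decay, C = 7.912 × e^(−kt) = 7.912 × 0.2038 = 1.612 mg/L.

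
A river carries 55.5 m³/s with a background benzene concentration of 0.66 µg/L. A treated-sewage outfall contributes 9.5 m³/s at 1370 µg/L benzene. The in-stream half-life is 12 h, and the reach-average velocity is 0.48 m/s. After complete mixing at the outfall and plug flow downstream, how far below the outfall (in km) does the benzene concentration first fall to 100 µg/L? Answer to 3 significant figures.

Flow-weighted average: C = (55.50·0.6600 + 9.500·1370) / 65.00 = 13050/65.00 = 200.8 µg/L.
Half-life 12 h → k = ln 2 / 12 = 0.05776 h⁻¹ = 1.386 d⁻¹.
Set 200.8·exp(−k·t) = 100 → t = ln(200.8/100)/k = 43450 s = 12.07 h.
Distance = v·t = 0.48·43450 = 20850 m = 20.85 km.

20.9 km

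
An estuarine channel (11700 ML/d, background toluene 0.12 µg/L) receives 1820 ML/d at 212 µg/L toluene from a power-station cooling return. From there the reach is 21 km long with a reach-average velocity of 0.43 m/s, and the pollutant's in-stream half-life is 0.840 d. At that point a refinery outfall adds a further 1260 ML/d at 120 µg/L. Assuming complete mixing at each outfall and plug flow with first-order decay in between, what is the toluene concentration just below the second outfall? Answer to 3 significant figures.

26.7 µg/L

Mixed concentration C = ΣQC/ΣQ = (11700·0.1200 + 1820·212.0) / 13520 = 387200/13520 = 28.64 µg/L; combined flow 13520 ML/d.
Travel time t = 21·1000 / 0.43 = 48840 s = 13.57 h.
Half-life 0.840 d → k = ln 2 / 0.840 = 0.8252 d⁻¹.
Applying C = C₀e^(−kt): 28.64 × 0.6272 = 17.97 µg/L.
At the second outfall, C = (13520·17.97 + 1260·120.0) / (13520 + 1260) = 26.66 µg/L.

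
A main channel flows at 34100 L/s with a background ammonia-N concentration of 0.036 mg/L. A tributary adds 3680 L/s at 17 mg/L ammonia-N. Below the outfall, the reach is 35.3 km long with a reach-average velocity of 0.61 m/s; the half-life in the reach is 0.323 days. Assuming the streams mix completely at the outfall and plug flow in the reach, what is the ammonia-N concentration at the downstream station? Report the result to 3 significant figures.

0.401 mg/L

Mass balance: C = (34100·0.03600 + 3680·17.00) / 37780 = 63790/37780 = 1.688 mg/L.
Travel time t = 35.3·1000 / 0.61 = 57870 s = 16.07 h.
Half-life 0.323 d → k = ln 2 / 0.323 = 2.146 d⁻¹.
Decay over the reach: 1.688·exp(−kt) = 1.688·0.2376 = 0.4011 mg/L.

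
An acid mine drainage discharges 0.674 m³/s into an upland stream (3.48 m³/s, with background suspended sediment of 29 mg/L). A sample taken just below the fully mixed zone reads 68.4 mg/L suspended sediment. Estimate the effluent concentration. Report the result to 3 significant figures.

Mass balance: 3.480·29.00 + 0.6740·Cₑ = 4.154·68.40
→ Cₑ = (4.154·68.40 − 3.480·29.00) / 0.6740 = 271.8 mg/L.

272 mg/L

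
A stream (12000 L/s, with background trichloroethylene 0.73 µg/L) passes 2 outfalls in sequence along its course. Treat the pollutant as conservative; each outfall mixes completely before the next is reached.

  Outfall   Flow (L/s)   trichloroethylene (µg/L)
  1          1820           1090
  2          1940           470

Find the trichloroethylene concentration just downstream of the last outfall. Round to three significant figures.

Below outfall 1: Q → 13820 L/s, C = (12000·0.7300 + 1820·1090)/13820 = 144.2 µg/L.
Below outfall 2: Q → 15760 L/s, C = (13820·144.2 + 1940·470.0)/15760 = 184.3 µg/L.

184 µg/L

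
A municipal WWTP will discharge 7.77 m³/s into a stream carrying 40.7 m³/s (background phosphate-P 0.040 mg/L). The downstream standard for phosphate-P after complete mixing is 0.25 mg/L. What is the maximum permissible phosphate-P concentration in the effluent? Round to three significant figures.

At the limit, (Qr·Cr + Qe·Cₑ)/(Qr + Qe) = 0.25:
Cₑ = (48.47·0.25 − 40.70·0.04000) / 7.770 = 1.350 mg/L.

1.35 mg/L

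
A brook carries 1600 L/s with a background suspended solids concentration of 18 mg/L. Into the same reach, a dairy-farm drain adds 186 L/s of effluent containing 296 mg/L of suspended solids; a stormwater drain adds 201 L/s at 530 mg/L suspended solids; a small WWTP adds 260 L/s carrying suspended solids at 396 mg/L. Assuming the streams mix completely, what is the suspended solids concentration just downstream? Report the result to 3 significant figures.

131 mg/L

Mass balance: C = (1600·18.00 + 186.0·296.0 + 201.0·530.0 + 260.0·396.0) / 2247 = 293300/2247 = 130.6 mg/L.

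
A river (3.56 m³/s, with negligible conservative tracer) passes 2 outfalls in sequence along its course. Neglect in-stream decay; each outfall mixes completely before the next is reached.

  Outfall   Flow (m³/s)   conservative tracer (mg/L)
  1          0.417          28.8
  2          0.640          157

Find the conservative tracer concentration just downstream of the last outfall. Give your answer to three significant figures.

24.4 mg/L

After outfall 1: Q = 3.560 + 0.4170 = 3.977 m³/s; C = (3.560·0 + 0.4170·28.80)/3.977 = 3.020 mg/L.
After outfall 2: Q = 3.977 + 0.6400 = 4.617 m³/s; C = (3.977·3.020 + 0.6400·157.0)/4.617 = 24.36 mg/L.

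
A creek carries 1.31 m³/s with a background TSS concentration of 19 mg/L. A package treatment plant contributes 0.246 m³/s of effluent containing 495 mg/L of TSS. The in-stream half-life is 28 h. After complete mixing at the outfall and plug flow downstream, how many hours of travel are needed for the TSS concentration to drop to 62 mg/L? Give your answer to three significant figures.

16.9 h

Conservation of mass: C = (1.310·19.00 + 0.2460·495.0) / 1.556 = 146.7/1.556 = 94.25 mg/L.
Half-life 28 h → k = ln 2 / 28 = 0.02476 h⁻¹ = 0.5941 d⁻¹.
94.25·exp(−k·t) = 62 → t = ln(94.25/62)/k = 60910 s = 16.92 h.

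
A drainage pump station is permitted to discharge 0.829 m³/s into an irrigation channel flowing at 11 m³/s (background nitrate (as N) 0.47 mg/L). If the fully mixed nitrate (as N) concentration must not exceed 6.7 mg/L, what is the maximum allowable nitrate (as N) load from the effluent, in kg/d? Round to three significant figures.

6400 kg/d

Mass balance at the limit: 11.00·0.4700 + 0.8290·Cₑ = 11.83·6.7 → Cₑ = 89.37 mg/L.
Load = 0.8290 m³/s × 89.37 g/m³ × 86 400 s/d = 6401 kg/d.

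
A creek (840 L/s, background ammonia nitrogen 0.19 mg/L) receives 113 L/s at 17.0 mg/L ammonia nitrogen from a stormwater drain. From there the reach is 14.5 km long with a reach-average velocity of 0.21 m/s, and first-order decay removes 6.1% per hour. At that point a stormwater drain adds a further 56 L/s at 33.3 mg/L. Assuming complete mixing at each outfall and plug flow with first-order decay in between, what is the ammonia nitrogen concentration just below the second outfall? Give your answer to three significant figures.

2.46 mg/L

Mixed concentration C = ΣQC/ΣQ = (840.0·0.1900 + 113.0·17.00) / 953.0 = 2081/953.0 = 2.183 mg/L; combined flow 953.0 L/s.
Travel time t = 14.5·1000 / 0.21 = 69050 s = 19.18 h.
6.1%/h lost → k = −ln(1 − 0.061) = 0.06294 h⁻¹.
Decay over the reach: 2.183·exp(−kt) = 2.183·0.2990 = 0.6529 mg/L.
Second outfall: C = (953.0·0.6529 + 56.00·33.30)/1009 = 2.465 mg/L.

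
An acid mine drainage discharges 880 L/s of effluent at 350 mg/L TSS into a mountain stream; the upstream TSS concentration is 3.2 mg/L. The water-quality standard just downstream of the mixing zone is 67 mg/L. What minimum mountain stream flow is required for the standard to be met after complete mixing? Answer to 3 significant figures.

Set C_mix = 67: (Q·3.200 + 880.0·350.0) / (Q + 880.0) = 67
→ Q = 880.0·(350.0 − 67)/(67 − 3.200) = 3903 L/s.

3900 L/s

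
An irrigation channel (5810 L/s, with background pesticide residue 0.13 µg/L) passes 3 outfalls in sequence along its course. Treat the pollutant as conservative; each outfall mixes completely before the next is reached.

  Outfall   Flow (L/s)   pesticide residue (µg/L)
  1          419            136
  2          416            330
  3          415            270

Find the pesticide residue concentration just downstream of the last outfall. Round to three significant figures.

Outfall 1: combined Q = 6229 L/s; C = (5810·0.1300 + 419.0·136.0)/6229 = 9.269 µg/L.
Outfall 2: combined Q = 6645 L/s; C = (6229·9.269 + 416.0·330.0)/6645 = 29.35 µg/L.
Outfall 3: combined Q = 7060 L/s; C = (6645·29.35 + 415.0·270.0)/7060 = 43.49 µg/L.

43.5 µg/L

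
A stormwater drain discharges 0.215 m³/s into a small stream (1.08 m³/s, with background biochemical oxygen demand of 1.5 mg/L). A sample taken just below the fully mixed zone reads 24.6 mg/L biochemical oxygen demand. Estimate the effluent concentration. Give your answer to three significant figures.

Mass balance: 1.080·1.500 + 0.2150·Cₑ = 1.295·24.60
→ Cₑ = (1.295·24.60 − 1.080·1.500) / 0.2150 = 140.6 mg/L.

141 mg/L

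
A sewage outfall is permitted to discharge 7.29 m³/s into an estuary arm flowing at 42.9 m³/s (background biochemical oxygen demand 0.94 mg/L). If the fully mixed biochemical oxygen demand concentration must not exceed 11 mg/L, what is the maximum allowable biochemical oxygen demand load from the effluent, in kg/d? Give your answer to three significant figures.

Mass balance at the limit: 42.90·0.9400 + 7.290·Cₑ = 50.19·11 → Cₑ = 70.20 mg/L.
Load = 7.290 m³/s × 70.20 g/m³ × 86 400 s/d = 44220 kg/d.

44200 kg/d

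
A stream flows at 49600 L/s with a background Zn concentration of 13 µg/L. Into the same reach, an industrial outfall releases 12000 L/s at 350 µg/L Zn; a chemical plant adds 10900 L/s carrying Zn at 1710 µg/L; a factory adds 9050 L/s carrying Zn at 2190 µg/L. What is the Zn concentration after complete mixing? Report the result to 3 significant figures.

Conservation of mass: C = (49600·13.00 + 12000·350.0 + 10900·1710 + 9050·2190) / 81550 = 43300000/81550 = 531.0 µg/L.

531 µg/L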